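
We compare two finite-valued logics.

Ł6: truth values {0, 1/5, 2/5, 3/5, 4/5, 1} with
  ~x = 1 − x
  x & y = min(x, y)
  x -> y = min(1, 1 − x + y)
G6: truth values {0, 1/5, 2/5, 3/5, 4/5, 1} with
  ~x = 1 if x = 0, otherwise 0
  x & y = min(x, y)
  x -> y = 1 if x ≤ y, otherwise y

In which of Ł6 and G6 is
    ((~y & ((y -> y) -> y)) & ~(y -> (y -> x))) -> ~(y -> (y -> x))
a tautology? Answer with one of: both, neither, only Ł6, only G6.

both

In Ł6: every assignment gives 1 — tautology.
In G6: every assignment gives 1 — tautology.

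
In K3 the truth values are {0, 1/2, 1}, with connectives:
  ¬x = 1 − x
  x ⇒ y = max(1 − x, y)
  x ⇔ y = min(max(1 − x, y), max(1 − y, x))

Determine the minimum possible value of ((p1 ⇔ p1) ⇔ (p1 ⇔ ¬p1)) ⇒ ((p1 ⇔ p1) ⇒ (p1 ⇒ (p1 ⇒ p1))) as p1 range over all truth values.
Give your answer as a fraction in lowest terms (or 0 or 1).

Take p1 = 1/2:
p1 ⇔ p1 = 1/2 ⇔ 1/2 = 1/2
¬p1 = ¬1/2 = 1/2
p1 ⇔ ¬p1 = 1/2 ⇔ 1/2 = 1/2
(p1 ⇔ p1) ⇔ (p1 ⇔ ¬p1) = 1/2 ⇔ 1/2 = 1/2
p1 ⇔ p1 = 1/2 ⇔ 1/2 = 1/2
p1 ⇒ p1 = 1/2 ⇒ 1/2 = 1/2
p1 ⇒ (p1 ⇒ p1) = 1/2 ⇒ 1/2 = 1/2
(p1 ⇔ p1) ⇒ (p1 ⇒ (p1 ⇒ p1)) = 1/2 ⇒ 1/2 = 1/2
((p1 ⇔ p1) ⇔ (p1 ⇔ ¬p1)) ⇒ ((p1 ⇔ p1) ⇒ (p1 ⇒ (p1 ⇒ p1))) = 1/2 ⇒ 1/2 = 1/2
No assignment yields a value below 1/2, so this is the minimum.

1/2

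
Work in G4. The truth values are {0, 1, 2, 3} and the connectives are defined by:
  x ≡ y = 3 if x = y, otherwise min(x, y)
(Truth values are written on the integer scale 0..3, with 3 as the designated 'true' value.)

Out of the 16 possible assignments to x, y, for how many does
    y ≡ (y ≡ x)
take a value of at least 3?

x = 0, y = 0 ↦ 0  <
x = 0, y = 1 ↦ 0  <
x = 0, y = 2 ↦ 0  <
x = 0, y = 3 ↦ 0  <
x = 1, y = 0 ↦ 3  ≥
x = 1, y = 1 ↦ 1  <
x = 1, y = 2 ↦ 1  <
x = 1, y = 3 ↦ 1  <
x = 2, y = 0 ↦ 3  ≥
x = 2, y = 1 ↦ 3  ≥
x = 2, y = 2 ↦ 2  <
x = 2, y = 3 ↦ 2  <
x = 3, y = 0 ↦ 3  ≥
x = 3, y = 1 ↦ 3  ≥
x = 3, y = 2 ↦ 3  ≥
x = 3, y = 3 ↦ 3  ≥
So 7 of the 16 assignments meet the threshold.

7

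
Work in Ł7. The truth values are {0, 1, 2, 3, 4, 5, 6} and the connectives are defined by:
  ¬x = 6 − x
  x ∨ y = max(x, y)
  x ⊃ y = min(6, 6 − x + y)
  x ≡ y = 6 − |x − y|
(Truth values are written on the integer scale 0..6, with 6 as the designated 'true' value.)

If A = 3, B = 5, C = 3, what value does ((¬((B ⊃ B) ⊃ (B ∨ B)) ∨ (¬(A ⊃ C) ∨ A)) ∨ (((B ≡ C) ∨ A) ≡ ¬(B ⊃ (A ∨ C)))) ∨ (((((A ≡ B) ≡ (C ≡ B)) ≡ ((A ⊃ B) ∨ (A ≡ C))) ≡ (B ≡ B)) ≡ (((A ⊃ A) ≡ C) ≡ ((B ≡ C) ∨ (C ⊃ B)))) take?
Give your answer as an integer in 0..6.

4

B ⊃ B = 5 ⊃ 5 = 6
B ∨ B = 5 ∨ 5 = 5
(B ⊃ B) ⊃ (B ∨ B) = 6 ⊃ 5 = 5
¬((B ⊃ B) ⊃ (B ∨ B)) = ¬5 = 1
A ⊃ C = 3 ⊃ 3 = 6
¬(A ⊃ C) = ¬6 = 0
¬(A ⊃ C) ∨ A = 0 ∨ 3 = 3
¬((B ⊃ B) ⊃ (B ∨ B)) ∨ (¬(A ⊃ C) ∨ A) = 1 ∨ 3 = 3
B ≡ C = 5 ≡ 3 = 4
(B ≡ C) ∨ A = 4 ∨ 3 = 4
A ∨ C = 3 ∨ 3 = 3
B ⊃ (A ∨ C) = 5 ⊃ 3 = 4
¬(B ⊃ (A ∨ C)) = ¬4 = 2
((B ≡ C) ∨ A) ≡ ¬(B ⊃ (A ∨ C)) = 4 ≡ 2 = 4
(¬((B ⊃ B) ⊃ (B ∨ B)) ∨ (¬(A ⊃ C) ∨ A)) ∨ (((B ≡ C) ∨ A) ≡ ¬(B ⊃ (A ∨ C))) = 3 ∨ 4 = 4
A ≡ B = 3 ≡ 5 = 4
C ≡ B = 3 ≡ 5 = 4
(A ≡ B) ≡ (C ≡ B) = 4 ≡ 4 = 6
A ⊃ B = 3 ⊃ 5 = 6
A ≡ C = 3 ≡ 3 = 6
(A ⊃ B) ∨ (A ≡ C) = 6 ∨ 6 = 6
((A ≡ B) ≡ (C ≡ B)) ≡ ((A ⊃ B) ∨ (A ≡ C)) = 6 ≡ 6 = 6
B ≡ B = 5 ≡ 5 = 6
(((A ≡ B) ≡ (C ≡ B)) ≡ ((A ⊃ B) ∨ (A ≡ C))) ≡ (B ≡ B) = 6 ≡ 6 = 6
A ⊃ A = 3 ⊃ 3 = 6
(A ⊃ A) ≡ C = 6 ≡ 3 = 3
B ≡ C = 5 ≡ 3 = 4
C ⊃ B = 3 ⊃ 5 = 6
(B ≡ C) ∨ (C ⊃ B) = 4 ∨ 6 = 6
((A ⊃ A) ≡ C) ≡ ((B ≡ C) ∨ (C ⊃ B)) = 3 ≡ 6 = 3
((((A ≡ B) ≡ (C ≡ B)) ≡ ((A ⊃ B) ∨ (A ≡ C))) ≡ (B ≡ B)) ≡ (((A ⊃ A) ≡ C) ≡ ((B ≡ C) ∨ (C ⊃ B))) = 6 ≡ 3 = 3
((¬((B ⊃ B) ⊃ (B ∨ B)) ∨ (¬(A ⊃ C) ∨ A)) ∨ (((B ≡ C) ∨ A) ≡ ¬(B ⊃ (A ∨ C)))) ∨ (((((A ≡ B) ≡ (C ≡ B)) ≡ ((A ⊃ B) ∨ (A ≡ C))) ≡ (B ≡ B)) ≡ (((A ⊃ A) ≡ C) ≡ ((B ≡ C) ∨ (C ⊃ B)))) = 4 ∨ 3 = 4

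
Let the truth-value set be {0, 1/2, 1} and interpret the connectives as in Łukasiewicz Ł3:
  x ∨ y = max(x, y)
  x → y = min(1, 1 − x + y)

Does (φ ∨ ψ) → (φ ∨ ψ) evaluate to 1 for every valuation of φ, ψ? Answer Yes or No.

Yes

φ = 0, ψ = 0 ↦ 1
φ = 0, ψ = 1/2 ↦ 1
φ = 0, ψ = 1 ↦ 1
φ = 1/2, ψ = 0 ↦ 1
φ = 1/2, ψ = 1/2 ↦ 1
φ = 1/2, ψ = 1 ↦ 1
φ = 1, ψ = 0 ↦ 1
φ = 1, ψ = 1/2 ↦ 1
φ = 1, ψ = 1 ↦ 1
Every assignment gives a value ≥ 1.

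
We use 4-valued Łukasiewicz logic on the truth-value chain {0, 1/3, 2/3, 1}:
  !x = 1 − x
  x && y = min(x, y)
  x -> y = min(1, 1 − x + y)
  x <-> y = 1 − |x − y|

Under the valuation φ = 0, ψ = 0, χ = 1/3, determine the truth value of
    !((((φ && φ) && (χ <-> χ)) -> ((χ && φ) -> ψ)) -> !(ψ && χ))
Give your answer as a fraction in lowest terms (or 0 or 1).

0

φ && φ = 0 && 0 = 0
χ <-> χ = 1/3 <-> 1/3 = 1
(φ && φ) && (χ <-> χ) = 0 && 1 = 0
χ && φ = 1/3 && 0 = 0
(χ && φ) -> ψ = 0 -> 0 = 1
((φ && φ) && (χ <-> χ)) -> ((χ && φ) -> ψ) = 0 -> 1 = 1
ψ && χ = 0 && 1/3 = 0
!(ψ && χ) = !0 = 1
(((φ && φ) && (χ <-> χ)) -> ((χ && φ) -> ψ)) -> !(ψ && χ) = 1 -> 1 = 1
!((((φ && φ) && (χ <-> χ)) -> ((χ && φ) -> ψ)) -> !(ψ && χ)) = !1 = 0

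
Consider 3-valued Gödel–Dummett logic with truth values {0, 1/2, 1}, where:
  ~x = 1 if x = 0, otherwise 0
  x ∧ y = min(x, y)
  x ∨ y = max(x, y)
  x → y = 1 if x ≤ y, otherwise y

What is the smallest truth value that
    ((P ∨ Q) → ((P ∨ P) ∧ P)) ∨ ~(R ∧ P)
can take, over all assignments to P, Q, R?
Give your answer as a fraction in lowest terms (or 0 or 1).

Take P = 1/2, Q = 1, R = 1/2:
P ∨ Q = 1/2 ∨ 1 = 1
P ∨ P = 1/2 ∨ 1/2 = 1/2
(P ∨ P) ∧ P = 1/2 ∧ 1/2 = 1/2
(P ∨ Q) → ((P ∨ P) ∧ P) = 1 → 1/2 = 1/2
R ∧ P = 1/2 ∧ 1/2 = 1/2
~(R ∧ P) = ~1/2 = 0
((P ∨ Q) → ((P ∨ P) ∧ P)) ∨ ~(R ∧ P) = 1/2 ∨ 0 = 1/2
No assignment yields a value below 1/2, so this is the minimum.

1/2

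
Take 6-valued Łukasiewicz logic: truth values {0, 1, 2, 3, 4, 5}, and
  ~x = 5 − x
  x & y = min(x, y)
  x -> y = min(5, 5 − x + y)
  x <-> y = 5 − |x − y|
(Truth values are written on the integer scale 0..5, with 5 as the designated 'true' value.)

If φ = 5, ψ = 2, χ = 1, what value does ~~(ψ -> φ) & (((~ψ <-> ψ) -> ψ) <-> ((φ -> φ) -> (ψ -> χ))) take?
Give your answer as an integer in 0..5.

4

ψ -> φ = 2 -> 5 = 5
~(ψ -> φ) = ~5 = 0
~~(ψ -> φ) = ~0 = 5
~ψ = ~2 = 3
~ψ <-> ψ = 3 <-> 2 = 4
(~ψ <-> ψ) -> ψ = 4 -> 2 = 3
φ -> φ = 5 -> 5 = 5
ψ -> χ = 2 -> 1 = 4
(φ -> φ) -> (ψ -> χ) = 5 -> 4 = 4
((~ψ <-> ψ) -> ψ) <-> ((φ -> φ) -> (ψ -> χ)) = 3 <-> 4 = 4
~~(ψ -> φ) & (((~ψ <-> ψ) -> ψ) <-> ((φ -> φ) -> (ψ -> χ))) = 5 & 4 = 4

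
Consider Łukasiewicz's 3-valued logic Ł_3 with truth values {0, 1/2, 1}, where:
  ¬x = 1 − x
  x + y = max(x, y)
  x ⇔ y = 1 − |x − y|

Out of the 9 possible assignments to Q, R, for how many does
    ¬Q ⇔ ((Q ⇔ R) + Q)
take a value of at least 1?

3

Q = 0, R = 0 ↦ 1  ≥
Q = 0, R = 1/2 ↦ 1/2  <
Q = 0, R = 1 ↦ 0  <
Q = 1/2, R = 0 ↦ 1  ≥
Q = 1/2, R = 1/2 ↦ 1/2  <
Q = 1/2, R = 1 ↦ 1  ≥
Q = 1, R = 0 ↦ 0  <
Q = 1, R = 1/2 ↦ 0  <
Q = 1, R = 1 ↦ 0  <
So 3 of the 9 assignments meet the threshold.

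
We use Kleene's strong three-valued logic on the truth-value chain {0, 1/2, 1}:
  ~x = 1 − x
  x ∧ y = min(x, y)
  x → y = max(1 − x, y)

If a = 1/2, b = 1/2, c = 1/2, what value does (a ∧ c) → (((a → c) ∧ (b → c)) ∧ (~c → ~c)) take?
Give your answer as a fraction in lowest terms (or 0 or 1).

1/2

a ∧ c = 1/2 ∧ 1/2 = 1/2
a → c = 1/2 → 1/2 = 1/2
b → c = 1/2 → 1/2 = 1/2
(a → c) ∧ (b → c) = 1/2 ∧ 1/2 = 1/2
~c = ~1/2 = 1/2
~c = ~1/2 = 1/2
~c → ~c = 1/2 → 1/2 = 1/2
((a → c) ∧ (b → c)) ∧ (~c → ~c) = 1/2 ∧ 1/2 = 1/2
(a ∧ c) → (((a → c) ∧ (b → c)) ∧ (~c → ~c)) = 1/2 → 1/2 = 1/2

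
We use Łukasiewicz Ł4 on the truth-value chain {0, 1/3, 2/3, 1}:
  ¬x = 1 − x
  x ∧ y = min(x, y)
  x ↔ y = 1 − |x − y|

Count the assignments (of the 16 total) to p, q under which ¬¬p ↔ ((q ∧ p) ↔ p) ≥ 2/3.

7

p = 0, q = 0 ↦ 0  <
p = 0, q = 1/3 ↦ 0  <
p = 0, q = 2/3 ↦ 0  <
p = 0, q = 1 ↦ 0  <
p = 1/3, q = 0 ↦ 2/3  ≥
p = 1/3, q = 1/3 ↦ 1/3  <
p = 1/3, q = 2/3 ↦ 1/3  <
p = 1/3, q = 1 ↦ 1/3  <
p = 2/3, q = 0 ↦ 2/3  ≥
p = 2/3, q = 1/3 ↦ 1  ≥
p = 2/3, q = 2/3 ↦ 2/3  ≥
p = 2/3, q = 1 ↦ 2/3  ≥
p = 1, q = 0 ↦ 0  <
p = 1, q = 1/3 ↦ 1/3  <
p = 1, q = 2/3 ↦ 2/3  ≥
p = 1, q = 1 ↦ 1  ≥
So 7 of the 16 assignments meet the threshold.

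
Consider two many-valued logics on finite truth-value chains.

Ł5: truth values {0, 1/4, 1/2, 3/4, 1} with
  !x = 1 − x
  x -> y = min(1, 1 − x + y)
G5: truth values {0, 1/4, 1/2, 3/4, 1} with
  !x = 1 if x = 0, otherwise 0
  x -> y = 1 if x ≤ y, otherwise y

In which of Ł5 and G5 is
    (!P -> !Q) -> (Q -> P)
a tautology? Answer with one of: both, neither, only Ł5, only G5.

only Ł5

In Ł5: every assignment gives 1 — tautology.
In G5: at P = 1/4, Q = 1/2 the value is 1/4 — not a tautology.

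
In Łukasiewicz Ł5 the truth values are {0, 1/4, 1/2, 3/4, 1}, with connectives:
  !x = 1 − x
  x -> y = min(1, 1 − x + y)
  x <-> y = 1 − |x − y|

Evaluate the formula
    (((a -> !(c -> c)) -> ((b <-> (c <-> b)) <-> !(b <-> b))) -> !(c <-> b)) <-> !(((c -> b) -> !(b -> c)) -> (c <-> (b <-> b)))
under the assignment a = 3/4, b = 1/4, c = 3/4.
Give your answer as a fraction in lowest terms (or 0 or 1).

c -> c = 3/4 -> 3/4 = 1
!(c -> c) = !1 = 0
a -> !(c -> c) = 3/4 -> 0 = 1/4
c <-> b = 3/4 <-> 1/4 = 1/2
b <-> (c <-> b) = 1/4 <-> 1/2 = 3/4
b <-> b = 1/4 <-> 1/4 = 1
!(b <-> b) = !1 = 0
(b <-> (c <-> b)) <-> !(b <-> b) = 3/4 <-> 0 = 1/4
(a -> !(c -> c)) -> ((b <-> (c <-> b)) <-> !(b <-> b)) = 1/4 -> 1/4 = 1
c <-> b = 3/4 <-> 1/4 = 1/2
!(c <-> b) = !1/2 = 1/2
((a -> !(c -> c)) -> ((b <-> (c <-> b)) <-> !(b <-> b))) -> !(c <-> b) = 1 -> 1/2 = 1/2
c -> b = 3/4 -> 1/4 = 1/2
b -> c = 1/4 -> 3/4 = 1
!(b -> c) = !1 = 0
(c -> b) -> !(b -> c) = 1/2 -> 0 = 1/2
b <-> b = 1/4 <-> 1/4 = 1
c <-> (b <-> b) = 3/4 <-> 1 = 3/4
((c -> b) -> !(b -> c)) -> (c <-> (b <-> b)) = 1/2 -> 3/4 = 1
!(((c -> b) -> !(b -> c)) -> (c <-> (b <-> b))) = !1 = 0
(((a -> !(c -> c)) -> ((b <-> (c <-> b)) <-> !(b <-> b))) -> !(c <-> b)) <-> !(((c -> b) -> !(b -> c)) -> (c <-> (b <-> b))) = 1/2 <-> 0 = 1/2

1/2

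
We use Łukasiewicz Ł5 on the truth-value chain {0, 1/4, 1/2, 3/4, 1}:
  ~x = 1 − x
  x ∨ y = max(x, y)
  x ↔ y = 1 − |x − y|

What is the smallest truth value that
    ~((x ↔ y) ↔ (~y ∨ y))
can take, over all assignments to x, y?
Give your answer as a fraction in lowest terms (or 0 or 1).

0

Take x = 0, y = 0:
x ↔ y = 0 ↔ 0 = 1
~y = ~0 = 1
~y ∨ y = 1 ∨ 0 = 1
(x ↔ y) ↔ (~y ∨ y) = 1 ↔ 1 = 1
~((x ↔ y) ↔ (~y ∨ y)) = ~1 = 0
No assignment yields a value below 0, so this is the minimum.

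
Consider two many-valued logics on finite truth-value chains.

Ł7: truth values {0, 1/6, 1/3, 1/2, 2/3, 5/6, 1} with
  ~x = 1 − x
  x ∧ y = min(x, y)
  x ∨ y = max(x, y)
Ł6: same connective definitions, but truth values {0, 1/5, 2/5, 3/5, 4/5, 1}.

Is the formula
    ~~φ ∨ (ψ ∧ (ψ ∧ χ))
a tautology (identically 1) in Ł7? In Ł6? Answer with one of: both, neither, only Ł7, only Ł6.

In Ł7: at φ = 0, ψ = 0, χ = 0 the value is 0 — not a tautology.
In Ł6: at φ = 0, ψ = 0, χ = 0 the value is 0 — not a tautology.

neither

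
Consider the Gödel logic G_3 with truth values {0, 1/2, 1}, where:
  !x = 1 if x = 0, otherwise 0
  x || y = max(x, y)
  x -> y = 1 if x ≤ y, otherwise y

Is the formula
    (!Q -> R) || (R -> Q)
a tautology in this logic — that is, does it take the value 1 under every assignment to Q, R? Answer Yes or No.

Counterexample: take Q = 0, R = 1/2.
!Q = !0 = 1
!Q -> R = 1 -> 1/2 = 1/2
R -> Q = 1/2 -> 0 = 0
(!Q -> R) || (R -> Q) = 1/2 || 0 = 1/2
This gives 1/2 ≠ 1.

No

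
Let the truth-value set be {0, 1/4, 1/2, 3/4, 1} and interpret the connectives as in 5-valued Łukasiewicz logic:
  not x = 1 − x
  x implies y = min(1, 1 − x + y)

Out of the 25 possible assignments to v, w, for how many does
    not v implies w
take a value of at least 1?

15

value 1: 15 assignments (counts)
value 3/4: 4 assignments
value 1/2: 3 assignments
value 1/4: 2 assignments
value 0: 1 assignment
So 15 of the 25 assignments meet the threshold.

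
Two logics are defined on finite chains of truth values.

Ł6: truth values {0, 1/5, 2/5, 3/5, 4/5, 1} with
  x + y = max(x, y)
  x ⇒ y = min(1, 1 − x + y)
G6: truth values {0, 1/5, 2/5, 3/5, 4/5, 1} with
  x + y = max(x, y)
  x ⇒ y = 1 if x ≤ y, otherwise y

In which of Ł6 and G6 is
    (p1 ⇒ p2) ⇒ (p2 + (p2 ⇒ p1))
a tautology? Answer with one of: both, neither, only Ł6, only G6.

neither

In Ł6: at p1 = 0, p2 = 1/5 the value is 4/5 — not a tautology.
In G6: at p1 = 0, p2 = 1/5 the value is 1/5 — not a tautology.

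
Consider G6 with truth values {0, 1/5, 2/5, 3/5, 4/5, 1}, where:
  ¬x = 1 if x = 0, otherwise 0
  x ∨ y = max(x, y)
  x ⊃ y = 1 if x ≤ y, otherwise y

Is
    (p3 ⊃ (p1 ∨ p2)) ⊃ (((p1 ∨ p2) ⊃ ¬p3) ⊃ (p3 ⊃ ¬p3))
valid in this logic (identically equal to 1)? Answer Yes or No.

At p1 = 0, p2 = 2/5, p3 = 2/5, for instance:
p1 ∨ p2 = 0 ∨ 2/5 = 2/5
p3 ⊃ (p1 ∨ p2) = 2/5 ⊃ 2/5 = 1
¬p3 = ¬2/5 = 0
(p1 ∨ p2) ⊃ ¬p3 = 2/5 ⊃ 0 = 0
p3 ⊃ ¬p3 = 2/5 ⊃ 0 = 0
((p1 ∨ p2) ⊃ ¬p3) ⊃ (p3 ⊃ ¬p3) = 0 ⊃ 0 = 1
(p3 ⊃ (p1 ∨ p2)) ⊃ (((p1 ∨ p2) ⊃ ¬p3) ⊃ (p3 ⊃ ¬p3)) = 1 ⊃ 1 = 1
and checking the remaining 215 assignments likewise gives ≥ 1 in every case.

Yes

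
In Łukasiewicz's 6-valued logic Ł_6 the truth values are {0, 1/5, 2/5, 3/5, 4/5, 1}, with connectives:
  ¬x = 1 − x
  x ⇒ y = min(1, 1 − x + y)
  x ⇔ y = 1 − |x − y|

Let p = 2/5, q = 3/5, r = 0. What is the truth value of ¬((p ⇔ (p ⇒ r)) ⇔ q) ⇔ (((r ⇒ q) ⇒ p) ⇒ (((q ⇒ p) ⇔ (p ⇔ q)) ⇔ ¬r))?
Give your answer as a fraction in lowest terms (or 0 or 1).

1/5

p ⇒ r = 2/5 ⇒ 0 = 3/5
p ⇔ (p ⇒ r) = 2/5 ⇔ 3/5 = 4/5
(p ⇔ (p ⇒ r)) ⇔ q = 4/5 ⇔ 3/5 = 4/5
¬((p ⇔ (p ⇒ r)) ⇔ q) = ¬4/5 = 1/5
r ⇒ q = 0 ⇒ 3/5 = 1
(r ⇒ q) ⇒ p = 1 ⇒ 2/5 = 2/5
q ⇒ p = 3/5 ⇒ 2/5 = 4/5
p ⇔ q = 2/5 ⇔ 3/5 = 4/5
(q ⇒ p) ⇔ (p ⇔ q) = 4/5 ⇔ 4/5 = 1
¬r = ¬0 = 1
((q ⇒ p) ⇔ (p ⇔ q)) ⇔ ¬r = 1 ⇔ 1 = 1
((r ⇒ q) ⇒ p) ⇒ (((q ⇒ p) ⇔ (p ⇔ q)) ⇔ ¬r) = 2/5 ⇒ 1 = 1
¬((p ⇔ (p ⇒ r)) ⇔ q) ⇔ (((r ⇒ q) ⇒ p) ⇒ (((q ⇒ p) ⇔ (p ⇔ q)) ⇔ ¬r)) = 1/5 ⇔ 1 = 1/5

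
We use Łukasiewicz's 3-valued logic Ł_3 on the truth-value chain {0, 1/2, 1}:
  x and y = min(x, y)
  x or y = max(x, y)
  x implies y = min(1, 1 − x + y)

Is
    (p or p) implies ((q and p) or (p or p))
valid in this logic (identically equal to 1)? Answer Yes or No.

p = 0, q = 0 ↦ 1
p = 0, q = 1/2 ↦ 1
p = 0, q = 1 ↦ 1
p = 1/2, q = 0 ↦ 1
p = 1/2, q = 1/2 ↦ 1
p = 1/2, q = 1 ↦ 1
p = 1, q = 0 ↦ 1
p = 1, q = 1/2 ↦ 1
p = 1, q = 1 ↦ 1
Every assignment gives a value ≥ 1.

Yes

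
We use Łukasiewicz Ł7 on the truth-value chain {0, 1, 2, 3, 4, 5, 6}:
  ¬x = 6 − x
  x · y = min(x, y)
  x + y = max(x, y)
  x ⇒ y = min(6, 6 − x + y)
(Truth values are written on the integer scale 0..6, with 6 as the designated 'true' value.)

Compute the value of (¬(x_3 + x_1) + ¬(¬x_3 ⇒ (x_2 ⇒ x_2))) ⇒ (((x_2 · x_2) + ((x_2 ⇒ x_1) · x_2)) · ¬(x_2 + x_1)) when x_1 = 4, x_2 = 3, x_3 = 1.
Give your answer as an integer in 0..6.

6

x_3 + x_1 = 1 + 4 = 4
¬(x_3 + x_1) = ¬4 = 2
¬x_3 = ¬1 = 5
x_2 ⇒ x_2 = 3 ⇒ 3 = 6
¬x_3 ⇒ (x_2 ⇒ x_2) = 5 ⇒ 6 = 6
¬(¬x_3 ⇒ (x_2 ⇒ x_2)) = ¬6 = 0
¬(x_3 + x_1) + ¬(¬x_3 ⇒ (x_2 ⇒ x_2)) = 2 + 0 = 2
x_2 · x_2 = 3 · 3 = 3
x_2 ⇒ x_1 = 3 ⇒ 4 = 6
(x_2 ⇒ x_1) · x_2 = 6 · 3 = 3
(x_2 · x_2) + ((x_2 ⇒ x_1) · x_2) = 3 + 3 = 3
x_2 + x_1 = 3 + 4 = 4
¬(x_2 + x_1) = ¬4 = 2
((x_2 · x_2) + ((x_2 ⇒ x_1) · x_2)) · ¬(x_2 + x_1) = 3 · 2 = 2
(¬(x_3 + x_1) + ¬(¬x_3 ⇒ (x_2 ⇒ x_2))) ⇒ (((x_2 · x_2) + ((x_2 ⇒ x_1) · x_2)) · ¬(x_2 + x_1)) = 2 ⇒ 2 = 6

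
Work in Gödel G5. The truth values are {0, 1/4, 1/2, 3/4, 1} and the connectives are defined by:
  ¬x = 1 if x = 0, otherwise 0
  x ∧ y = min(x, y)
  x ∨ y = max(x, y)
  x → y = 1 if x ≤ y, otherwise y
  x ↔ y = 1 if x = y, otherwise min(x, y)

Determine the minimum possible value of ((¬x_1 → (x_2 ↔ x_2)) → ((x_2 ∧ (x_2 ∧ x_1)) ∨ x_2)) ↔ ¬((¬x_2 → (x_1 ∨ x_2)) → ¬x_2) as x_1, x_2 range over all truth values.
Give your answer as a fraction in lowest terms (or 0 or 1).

Take x_1 = 0, x_2 = 1/4:
¬x_1 = ¬0 = 1
x_2 ↔ x_2 = 1/4 ↔ 1/4 = 1
¬x_1 → (x_2 ↔ x_2) = 1 → 1 = 1
x_2 ∧ x_1 = 1/4 ∧ 0 = 0
x_2 ∧ (x_2 ∧ x_1) = 1/4 ∧ 0 = 0
(x_2 ∧ (x_2 ∧ x_1)) ∨ x_2 = 0 ∨ 1/4 = 1/4
(¬x_1 → (x_2 ↔ x_2)) → ((x_2 ∧ (x_2 ∧ x_1)) ∨ x_2) = 1 → 1/4 = 1/4
¬x_2 = ¬1/4 = 0
x_1 ∨ x_2 = 0 ∨ 1/4 = 1/4
¬x_2 → (x_1 ∨ x_2) = 0 → 1/4 = 1
¬x_2 = ¬1/4 = 0
(¬x_2 → (x_1 ∨ x_2)) → ¬x_2 = 1 → 0 = 0
¬((¬x_2 → (x_1 ∨ x_2)) → ¬x_2) = ¬0 = 1
((¬x_1 → (x_2 ↔ x_2)) → ((x_2 ∧ (x_2 ∧ x_1)) ∨ x_2)) ↔ ¬((¬x_2 → (x_1 ∨ x_2)) → ¬x_2) = 1/4 ↔ 1 = 1/4
No assignment yields a value below 1/4, so this is the minimum.

1/4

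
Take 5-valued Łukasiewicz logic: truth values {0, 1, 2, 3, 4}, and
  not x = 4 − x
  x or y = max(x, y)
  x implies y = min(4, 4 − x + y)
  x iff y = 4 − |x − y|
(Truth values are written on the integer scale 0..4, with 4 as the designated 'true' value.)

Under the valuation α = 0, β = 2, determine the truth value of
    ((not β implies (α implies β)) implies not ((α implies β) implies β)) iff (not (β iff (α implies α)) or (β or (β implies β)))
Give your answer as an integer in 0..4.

not β = not 2 = 2
α implies β = 0 implies 2 = 4
not β implies (α implies β) = 2 implies 4 = 4
α implies β = 0 implies 2 = 4
(α implies β) implies β = 4 implies 2 = 2
not ((α implies β) implies β) = not 2 = 2
(not β implies (α implies β)) implies not ((α implies β) implies β) = 4 implies 2 = 2
α implies α = 0 implies 0 = 4
β iff (α implies α) = 2 iff 4 = 2
not (β iff (α implies α)) = not 2 = 2
β implies β = 2 implies 2 = 4
β or (β implies β) = 2 or 4 = 4
not (β iff (α implies α)) or (β or (β implies β)) = 2 or 4 = 4
((not β implies (α implies β)) implies not ((α implies β) implies β)) iff (not (β iff (α implies α)) or (β or (β implies β))) = 2 iff 4 = 2

2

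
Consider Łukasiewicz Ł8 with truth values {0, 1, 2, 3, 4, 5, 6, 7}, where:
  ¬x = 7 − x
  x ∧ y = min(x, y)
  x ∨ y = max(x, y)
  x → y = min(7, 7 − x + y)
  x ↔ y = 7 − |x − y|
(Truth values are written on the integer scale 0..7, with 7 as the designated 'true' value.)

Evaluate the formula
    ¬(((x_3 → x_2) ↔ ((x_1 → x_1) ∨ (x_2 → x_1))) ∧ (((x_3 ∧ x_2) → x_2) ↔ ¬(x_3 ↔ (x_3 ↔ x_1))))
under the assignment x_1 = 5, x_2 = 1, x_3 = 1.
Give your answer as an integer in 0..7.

5

x_3 → x_2 = 1 → 1 = 7
x_1 → x_1 = 5 → 5 = 7
x_2 → x_1 = 1 → 5 = 7
(x_1 → x_1) ∨ (x_2 → x_1) = 7 ∨ 7 = 7
(x_3 → x_2) ↔ ((x_1 → x_1) ∨ (x_2 → x_1)) = 7 ↔ 7 = 7
x_3 ∧ x_2 = 1 ∧ 1 = 1
(x_3 ∧ x_2) → x_2 = 1 → 1 = 7
x_3 ↔ x_1 = 1 ↔ 5 = 3
x_3 ↔ (x_3 ↔ x_1) = 1 ↔ 3 = 5
¬(x_3 ↔ (x_3 ↔ x_1)) = ¬5 = 2
((x_3 ∧ x_2) → x_2) ↔ ¬(x_3 ↔ (x_3 ↔ x_1)) = 7 ↔ 2 = 2
((x_3 → x_2) ↔ ((x_1 → x_1) ∨ (x_2 → x_1))) ∧ (((x_3 ∧ x_2) → x_2) ↔ ¬(x_3 ↔ (x_3 ↔ x_1))) = 7 ∧ 2 = 2
¬(((x_3 → x_2) ↔ ((x_1 → x_1) ∨ (x_2 → x_1))) ∧ (((x_3 ∧ x_2) → x_2) ↔ ¬(x_3 ↔ (x_3 ↔ x_1)))) = ¬2 = 5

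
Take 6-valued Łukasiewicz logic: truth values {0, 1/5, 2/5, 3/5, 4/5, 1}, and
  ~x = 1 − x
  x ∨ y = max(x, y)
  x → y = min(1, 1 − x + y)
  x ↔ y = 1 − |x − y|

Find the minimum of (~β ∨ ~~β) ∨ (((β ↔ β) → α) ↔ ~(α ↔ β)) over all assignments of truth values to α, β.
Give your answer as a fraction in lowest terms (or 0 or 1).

Take α = 0, β = 2/5:
~β = ~2/5 = 3/5
~β = ~2/5 = 3/5
~~β = ~3/5 = 2/5
~β ∨ ~~β = 3/5 ∨ 2/5 = 3/5
β ↔ β = 2/5 ↔ 2/5 = 1
(β ↔ β) → α = 1 → 0 = 0
α ↔ β = 0 ↔ 2/5 = 3/5
~(α ↔ β) = ~3/5 = 2/5
((β ↔ β) → α) ↔ ~(α ↔ β) = 0 ↔ 2/5 = 3/5
(~β ∨ ~~β) ∨ (((β ↔ β) → α) ↔ ~(α ↔ β)) = 3/5 ∨ 3/5 = 3/5
No assignment yields a value below 3/5, so this is the minimum.

3/5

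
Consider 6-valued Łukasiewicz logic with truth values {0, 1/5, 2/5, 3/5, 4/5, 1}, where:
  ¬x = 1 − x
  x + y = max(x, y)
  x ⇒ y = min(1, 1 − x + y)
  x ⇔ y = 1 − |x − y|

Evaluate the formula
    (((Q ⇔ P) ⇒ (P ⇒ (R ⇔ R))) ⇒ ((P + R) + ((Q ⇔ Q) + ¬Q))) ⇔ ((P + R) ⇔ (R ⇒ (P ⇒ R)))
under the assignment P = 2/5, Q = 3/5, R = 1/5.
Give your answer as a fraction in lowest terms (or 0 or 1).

Q ⇔ P = 3/5 ⇔ 2/5 = 4/5
R ⇔ R = 1/5 ⇔ 1/5 = 1
P ⇒ (R ⇔ R) = 2/5 ⇒ 1 = 1
(Q ⇔ P) ⇒ (P ⇒ (R ⇔ R)) = 4/5 ⇒ 1 = 1
P + R = 2/5 + 1/5 = 2/5
Q ⇔ Q = 3/5 ⇔ 3/5 = 1
¬Q = ¬3/5 = 2/5
(Q ⇔ Q) + ¬Q = 1 + 2/5 = 1
(P + R) + ((Q ⇔ Q) + ¬Q) = 2/5 + 1 = 1
((Q ⇔ P) ⇒ (P ⇒ (R ⇔ R))) ⇒ ((P + R) + ((Q ⇔ Q) + ¬Q)) = 1 ⇒ 1 = 1
P + R = 2/5 + 1/5 = 2/5
P ⇒ R = 2/5 ⇒ 1/5 = 4/5
R ⇒ (P ⇒ R) = 1/5 ⇒ 4/5 = 1
(P + R) ⇔ (R ⇒ (P ⇒ R)) = 2/5 ⇔ 1 = 2/5
(((Q ⇔ P) ⇒ (P ⇒ (R ⇔ R))) ⇒ ((P + R) + ((Q ⇔ Q) + ¬Q))) ⇔ ((P + R) ⇔ (R ⇒ (P ⇒ R))) = 1 ⇔ 2/5 = 2/5

2/5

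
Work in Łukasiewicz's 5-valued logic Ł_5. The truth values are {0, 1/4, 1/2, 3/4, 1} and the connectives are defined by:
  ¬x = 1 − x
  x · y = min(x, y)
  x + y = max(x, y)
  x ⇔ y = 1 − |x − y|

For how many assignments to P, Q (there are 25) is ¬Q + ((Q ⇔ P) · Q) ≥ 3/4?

value 1: 6 assignments (counts)
value 3/4: 9 assignments (counts)
value 1/2: 7 assignments
value 1/4: 2 assignments
value 0: 1 assignment
So 15 of the 25 assignments meet the threshold.

15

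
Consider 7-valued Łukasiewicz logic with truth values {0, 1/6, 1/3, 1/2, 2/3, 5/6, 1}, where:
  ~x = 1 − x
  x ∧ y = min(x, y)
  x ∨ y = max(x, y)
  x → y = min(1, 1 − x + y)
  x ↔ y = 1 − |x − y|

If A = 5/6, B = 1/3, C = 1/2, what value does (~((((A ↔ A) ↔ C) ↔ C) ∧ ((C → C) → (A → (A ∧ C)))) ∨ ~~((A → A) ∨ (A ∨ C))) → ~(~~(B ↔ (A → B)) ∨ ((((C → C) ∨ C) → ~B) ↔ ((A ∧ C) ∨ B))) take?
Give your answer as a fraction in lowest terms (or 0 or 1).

A ↔ A = 5/6 ↔ 5/6 = 1
(A ↔ A) ↔ C = 1 ↔ 1/2 = 1/2
((A ↔ A) ↔ C) ↔ C = 1/2 ↔ 1/2 = 1
C → C = 1/2 → 1/2 = 1
A ∧ C = 5/6 ∧ 1/2 = 1/2
A → (A ∧ C) = 5/6 → 1/2 = 2/3
(C → C) → (A → (A ∧ C)) = 1 → 2/3 = 2/3
(((A ↔ A) ↔ C) ↔ C) ∧ ((C → C) → (A → (A ∧ C))) = 1 ∧ 2/3 = 2/3
~((((A ↔ A) ↔ C) ↔ C) ∧ ((C → C) → (A → (A ∧ C)))) = ~2/3 = 1/3
A → A = 5/6 → 5/6 = 1
A ∨ C = 5/6 ∨ 1/2 = 5/6
(A → A) ∨ (A ∨ C) = 1 ∨ 5/6 = 1
~((A → A) ∨ (A ∨ C)) = ~1 = 0
~~((A → A) ∨ (A ∨ C)) = ~0 = 1
~((((A ↔ A) ↔ C) ↔ C) ∧ ((C → C) → (A → (A ∧ C)))) ∨ ~~((A → A) ∨ (A ∨ C)) = 1/3 ∨ 1 = 1
A → B = 5/6 → 1/3 = 1/2
B ↔ (A → B) = 1/3 ↔ 1/2 = 5/6
~(B ↔ (A → B)) = ~5/6 = 1/6
~~(B ↔ (A → B)) = ~1/6 = 5/6
C → C = 1/2 → 1/2 = 1
(C → C) ∨ C = 1 ∨ 1/2 = 1
~B = ~1/3 = 2/3
((C → C) ∨ C) → ~B = 1 → 2/3 = 2/3
A ∧ C = 5/6 ∧ 1/2 = 1/2
(A ∧ C) ∨ B = 1/2 ∨ 1/3 = 1/2
(((C → C) ∨ C) → ~B) ↔ ((A ∧ C) ∨ B) = 2/3 ↔ 1/2 = 5/6
~~(B ↔ (A → B)) ∨ ((((C → C) ∨ C) → ~B) ↔ ((A ∧ C) ∨ B)) = 5/6 ∨ 5/6 = 5/6
~(~~(B ↔ (A → B)) ∨ ((((C → C) ∨ C) → ~B) ↔ ((A ∧ C) ∨ B))) = ~5/6 = 1/6
(~((((A ↔ A) ↔ C) ↔ C) ∧ ((C → C) → (A → (A ∧ C)))) ∨ ~~((A → A) ∨ (A ∨ C))) → ~(~~(B ↔ (A → B)) ∨ ((((C → C) ∨ C) → ~B) ↔ ((A ∧ C) ∨ B))) = 1 → 1/6 = 1/6

1/6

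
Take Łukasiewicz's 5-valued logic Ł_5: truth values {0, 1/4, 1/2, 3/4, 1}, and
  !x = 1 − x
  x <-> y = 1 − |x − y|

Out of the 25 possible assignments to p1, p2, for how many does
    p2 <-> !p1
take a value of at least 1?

5

value 1: 5 assignments (counts)
value 3/4: 8 assignments
value 1/2: 6 assignments
value 1/4: 4 assignments
value 0: 2 assignments
So 5 of the 25 assignments meet the threshold.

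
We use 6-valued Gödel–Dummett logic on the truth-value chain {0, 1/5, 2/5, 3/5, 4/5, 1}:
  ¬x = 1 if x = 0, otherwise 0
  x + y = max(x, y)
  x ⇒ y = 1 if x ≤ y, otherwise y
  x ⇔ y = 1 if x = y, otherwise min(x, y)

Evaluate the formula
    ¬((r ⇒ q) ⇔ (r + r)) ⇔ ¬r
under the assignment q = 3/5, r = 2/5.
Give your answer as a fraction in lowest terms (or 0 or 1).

r ⇒ q = 2/5 ⇒ 3/5 = 1
r + r = 2/5 + 2/5 = 2/5
(r ⇒ q) ⇔ (r + r) = 1 ⇔ 2/5 = 2/5
¬((r ⇒ q) ⇔ (r + r)) = ¬2/5 = 0
¬r = ¬2/5 = 0
¬((r ⇒ q) ⇔ (r + r)) ⇔ ¬r = 0 ⇔ 0 = 1

1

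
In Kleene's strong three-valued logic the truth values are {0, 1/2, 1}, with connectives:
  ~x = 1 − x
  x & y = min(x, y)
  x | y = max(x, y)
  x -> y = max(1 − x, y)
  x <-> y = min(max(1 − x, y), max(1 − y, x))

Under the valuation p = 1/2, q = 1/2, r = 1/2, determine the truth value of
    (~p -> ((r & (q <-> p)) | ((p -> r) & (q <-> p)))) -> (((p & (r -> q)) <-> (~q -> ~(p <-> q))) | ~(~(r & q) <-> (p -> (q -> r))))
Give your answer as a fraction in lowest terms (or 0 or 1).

~p = ~1/2 = 1/2
q <-> p = 1/2 <-> 1/2 = 1/2
r & (q <-> p) = 1/2 & 1/2 = 1/2
p -> r = 1/2 -> 1/2 = 1/2
q <-> p = 1/2 <-> 1/2 = 1/2
(p -> r) & (q <-> p) = 1/2 & 1/2 = 1/2
(r & (q <-> p)) | ((p -> r) & (q <-> p)) = 1/2 | 1/2 = 1/2
~p -> ((r & (q <-> p)) | ((p -> r) & (q <-> p))) = 1/2 -> 1/2 = 1/2
r -> q = 1/2 -> 1/2 = 1/2
p & (r -> q) = 1/2 & 1/2 = 1/2
~q = ~1/2 = 1/2
p <-> q = 1/2 <-> 1/2 = 1/2
~(p <-> q) = ~1/2 = 1/2
~q -> ~(p <-> q) = 1/2 -> 1/2 = 1/2
(p & (r -> q)) <-> (~q -> ~(p <-> q)) = 1/2 <-> 1/2 = 1/2
r & q = 1/2 & 1/2 = 1/2
~(r & q) = ~1/2 = 1/2
q -> r = 1/2 -> 1/2 = 1/2
p -> (q -> r) = 1/2 -> 1/2 = 1/2
~(r & q) <-> (p -> (q -> r)) = 1/2 <-> 1/2 = 1/2
~(~(r & q) <-> (p -> (q -> r))) = ~1/2 = 1/2
((p & (r -> q)) <-> (~q -> ~(p <-> q))) | ~(~(r & q) <-> (p -> (q -> r))) = 1/2 | 1/2 = 1/2
(~p -> ((r & (q <-> p)) | ((p -> r) & (q <-> p)))) -> (((p & (r -> q)) <-> (~q -> ~(p <-> q))) | ~(~(r & q) <-> (p -> (q -> r)))) = 1/2 -> 1/2 = 1/2

1/2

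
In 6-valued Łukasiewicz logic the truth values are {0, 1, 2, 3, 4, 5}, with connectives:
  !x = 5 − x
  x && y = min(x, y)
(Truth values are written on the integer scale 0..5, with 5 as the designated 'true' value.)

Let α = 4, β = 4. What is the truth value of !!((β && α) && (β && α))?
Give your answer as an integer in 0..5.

β && α = 4 && 4 = 4
β && α = 4 && 4 = 4
(β && α) && (β && α) = 4 && 4 = 4
!((β && α) && (β && α)) = !4 = 1
!!((β && α) && (β && α)) = !1 = 4

4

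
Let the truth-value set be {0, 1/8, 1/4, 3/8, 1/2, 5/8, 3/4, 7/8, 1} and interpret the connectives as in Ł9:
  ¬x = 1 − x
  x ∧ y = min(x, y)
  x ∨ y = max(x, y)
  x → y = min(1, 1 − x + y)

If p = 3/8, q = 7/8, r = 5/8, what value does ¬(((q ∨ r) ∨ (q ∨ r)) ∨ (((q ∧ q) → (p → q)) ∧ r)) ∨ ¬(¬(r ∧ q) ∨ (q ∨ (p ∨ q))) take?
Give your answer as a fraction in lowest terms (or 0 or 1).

1/8

q ∨ r = 7/8 ∨ 5/8 = 7/8
q ∨ r = 7/8 ∨ 5/8 = 7/8
(q ∨ r) ∨ (q ∨ r) = 7/8 ∨ 7/8 = 7/8
q ∧ q = 7/8 ∧ 7/8 = 7/8
p → q = 3/8 → 7/8 = 1
(q ∧ q) → (p → q) = 7/8 → 1 = 1
((q ∧ q) → (p → q)) ∧ r = 1 ∧ 5/8 = 5/8
((q ∨ r) ∨ (q ∨ r)) ∨ (((q ∧ q) → (p → q)) ∧ r) = 7/8 ∨ 5/8 = 7/8
¬(((q ∨ r) ∨ (q ∨ r)) ∨ (((q ∧ q) → (p → q)) ∧ r)) = ¬7/8 = 1/8
r ∧ q = 5/8 ∧ 7/8 = 5/8
¬(r ∧ q) = ¬5/8 = 3/8
p ∨ q = 3/8 ∨ 7/8 = 7/8
q ∨ (p ∨ q) = 7/8 ∨ 7/8 = 7/8
¬(r ∧ q) ∨ (q ∨ (p ∨ q)) = 3/8 ∨ 7/8 = 7/8
¬(¬(r ∧ q) ∨ (q ∨ (p ∨ q))) = ¬7/8 = 1/8
¬(((q ∨ r) ∨ (q ∨ r)) ∨ (((q ∧ q) → (p → q)) ∧ r)) ∨ ¬(¬(r ∧ q) ∨ (q ∨ (p ∨ q))) = 1/8 ∨ 1/8 = 1/8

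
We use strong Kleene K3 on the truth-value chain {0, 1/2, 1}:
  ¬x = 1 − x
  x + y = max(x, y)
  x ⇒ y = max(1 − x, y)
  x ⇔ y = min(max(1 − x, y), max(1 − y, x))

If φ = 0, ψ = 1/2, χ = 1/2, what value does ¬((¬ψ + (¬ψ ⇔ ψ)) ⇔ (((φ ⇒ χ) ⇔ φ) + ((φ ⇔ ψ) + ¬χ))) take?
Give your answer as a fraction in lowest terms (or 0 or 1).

¬ψ = ¬1/2 = 1/2
¬ψ = ¬1/2 = 1/2
¬ψ ⇔ ψ = 1/2 ⇔ 1/2 = 1/2
¬ψ + (¬ψ ⇔ ψ) = 1/2 + 1/2 = 1/2
φ ⇒ χ = 0 ⇒ 1/2 = 1
(φ ⇒ χ) ⇔ φ = 1 ⇔ 0 = 0
φ ⇔ ψ = 0 ⇔ 1/2 = 1/2
¬χ = ¬1/2 = 1/2
(φ ⇔ ψ) + ¬χ = 1/2 + 1/2 = 1/2
((φ ⇒ χ) ⇔ φ) + ((φ ⇔ ψ) + ¬χ) = 0 + 1/2 = 1/2
(¬ψ + (¬ψ ⇔ ψ)) ⇔ (((φ ⇒ χ) ⇔ φ) + ((φ ⇔ ψ) + ¬χ)) = 1/2 ⇔ 1/2 = 1/2
¬((¬ψ + (¬ψ ⇔ ψ)) ⇔ (((φ ⇒ χ) ⇔ φ) + ((φ ⇔ ψ) + ¬χ))) = ¬1/2 = 1/2

1/2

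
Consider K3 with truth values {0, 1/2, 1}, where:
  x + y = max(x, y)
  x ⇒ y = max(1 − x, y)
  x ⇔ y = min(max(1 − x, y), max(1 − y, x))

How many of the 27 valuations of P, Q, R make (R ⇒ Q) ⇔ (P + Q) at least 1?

12

value 1: 12 assignments (counts)
value 1/2: 13 assignments
value 0: 2 assignments
So 12 of the 27 assignments meet the threshold.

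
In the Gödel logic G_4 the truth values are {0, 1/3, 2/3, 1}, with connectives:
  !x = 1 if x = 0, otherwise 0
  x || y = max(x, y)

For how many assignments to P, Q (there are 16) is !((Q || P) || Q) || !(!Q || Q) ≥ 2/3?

P = 0, Q = 0 ↦ 1  ≥
P = 0, Q = 1/3 ↦ 0  <
P = 0, Q = 2/3 ↦ 0  <
P = 0, Q = 1 ↦ 0  <
P = 1/3, Q = 0 ↦ 0  <
P = 1/3, Q = 1/3 ↦ 0  <
P = 1/3, Q = 2/3 ↦ 0  <
P = 1/3, Q = 1 ↦ 0  <
P = 2/3, Q = 0 ↦ 0  <
P = 2/3, Q = 1/3 ↦ 0  <
P = 2/3, Q = 2/3 ↦ 0  <
P = 2/3, Q = 1 ↦ 0  <
P = 1, Q = 0 ↦ 0  <
P = 1, Q = 1/3 ↦ 0  <
P = 1, Q = 2/3 ↦ 0  <
P = 1, Q = 1 ↦ 0  <
So 1 of the 16 assignments meets the threshold.

1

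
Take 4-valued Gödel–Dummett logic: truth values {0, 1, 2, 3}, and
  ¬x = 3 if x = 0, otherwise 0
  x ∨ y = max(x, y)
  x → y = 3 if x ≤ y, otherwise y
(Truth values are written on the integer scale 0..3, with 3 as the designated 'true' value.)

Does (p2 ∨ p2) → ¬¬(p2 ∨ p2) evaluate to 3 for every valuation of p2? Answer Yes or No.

p2 = 0 ↦ 3
p2 = 1 ↦ 3
p2 = 2 ↦ 3
p2 = 3 ↦ 3
Every assignment gives a value ≥ 3.

Yes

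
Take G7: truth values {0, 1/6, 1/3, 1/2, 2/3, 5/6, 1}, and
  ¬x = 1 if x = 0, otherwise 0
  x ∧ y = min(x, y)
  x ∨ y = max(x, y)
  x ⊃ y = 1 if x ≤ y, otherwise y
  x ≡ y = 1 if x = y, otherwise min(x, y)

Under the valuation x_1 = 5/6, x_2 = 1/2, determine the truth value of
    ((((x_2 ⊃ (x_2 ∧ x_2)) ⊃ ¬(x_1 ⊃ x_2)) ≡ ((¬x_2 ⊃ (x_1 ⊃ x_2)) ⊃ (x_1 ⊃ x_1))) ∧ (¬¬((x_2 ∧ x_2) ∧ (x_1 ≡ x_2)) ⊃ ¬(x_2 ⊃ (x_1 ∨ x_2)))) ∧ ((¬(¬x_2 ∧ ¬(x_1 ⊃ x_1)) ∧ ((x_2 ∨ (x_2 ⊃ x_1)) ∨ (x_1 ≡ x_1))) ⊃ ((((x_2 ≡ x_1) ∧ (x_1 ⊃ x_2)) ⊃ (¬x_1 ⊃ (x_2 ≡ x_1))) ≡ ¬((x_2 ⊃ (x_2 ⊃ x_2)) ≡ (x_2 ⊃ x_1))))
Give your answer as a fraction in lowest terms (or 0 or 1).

0

x_2 ∧ x_2 = 1/2 ∧ 1/2 = 1/2
x_2 ⊃ (x_2 ∧ x_2) = 1/2 ⊃ 1/2 = 1
x_1 ⊃ x_2 = 5/6 ⊃ 1/2 = 1/2
¬(x_1 ⊃ x_2) = ¬1/2 = 0
(x_2 ⊃ (x_2 ∧ x_2)) ⊃ ¬(x_1 ⊃ x_2) = 1 ⊃ 0 = 0
¬x_2 = ¬1/2 = 0
x_1 ⊃ x_2 = 5/6 ⊃ 1/2 = 1/2
¬x_2 ⊃ (x_1 ⊃ x_2) = 0 ⊃ 1/2 = 1
x_1 ⊃ x_1 = 5/6 ⊃ 5/6 = 1
(¬x_2 ⊃ (x_1 ⊃ x_2)) ⊃ (x_1 ⊃ x_1) = 1 ⊃ 1 = 1
((x_2 ⊃ (x_2 ∧ x_2)) ⊃ ¬(x_1 ⊃ x_2)) ≡ ((¬x_2 ⊃ (x_1 ⊃ x_2)) ⊃ (x_1 ⊃ x_1)) = 0 ≡ 1 = 0
x_2 ∧ x_2 = 1/2 ∧ 1/2 = 1/2
x_1 ≡ x_2 = 5/6 ≡ 1/2 = 1/2
(x_2 ∧ x_2) ∧ (x_1 ≡ x_2) = 1/2 ∧ 1/2 = 1/2
¬((x_2 ∧ x_2) ∧ (x_1 ≡ x_2)) = ¬1/2 = 0
¬¬((x_2 ∧ x_2) ∧ (x_1 ≡ x_2)) = ¬0 = 1
x_1 ∨ x_2 = 5/6 ∨ 1/2 = 5/6
x_2 ⊃ (x_1 ∨ x_2) = 1/2 ⊃ 5/6 = 1
¬(x_2 ⊃ (x_1 ∨ x_2)) = ¬1 = 0
¬¬((x_2 ∧ x_2) ∧ (x_1 ≡ x_2)) ⊃ ¬(x_2 ⊃ (x_1 ∨ x_2)) = 1 ⊃ 0 = 0
(((x_2 ⊃ (x_2 ∧ x_2)) ⊃ ¬(x_1 ⊃ x_2)) ≡ ((¬x_2 ⊃ (x_1 ⊃ x_2)) ⊃ (x_1 ⊃ x_1))) ∧ (¬¬((x_2 ∧ x_2) ∧ (x_1 ≡ x_2)) ⊃ ¬(x_2 ⊃ (x_1 ∨ x_2))) = 0 ∧ 0 = 0
¬x_2 = ¬1/2 = 0
x_1 ⊃ x_1 = 5/6 ⊃ 5/6 = 1
¬(x_1 ⊃ x_1) = ¬1 = 0
¬x_2 ∧ ¬(x_1 ⊃ x_1) = 0 ∧ 0 = 0
¬(¬x_2 ∧ ¬(x_1 ⊃ x_1)) = ¬0 = 1
x_2 ⊃ x_1 = 1/2 ⊃ 5/6 = 1
x_2 ∨ (x_2 ⊃ x_1) = 1/2 ∨ 1 = 1
x_1 ≡ x_1 = 5/6 ≡ 5/6 = 1
(x_2 ∨ (x_2 ⊃ x_1)) ∨ (x_1 ≡ x_1) = 1 ∨ 1 = 1
¬(¬x_2 ∧ ¬(x_1 ⊃ x_1)) ∧ ((x_2 ∨ (x_2 ⊃ x_1)) ∨ (x_1 ≡ x_1)) = 1 ∧ 1 = 1
x_2 ≡ x_1 = 1/2 ≡ 5/6 = 1/2
x_1 ⊃ x_2 = 5/6 ⊃ 1/2 = 1/2
(x_2 ≡ x_1) ∧ (x_1 ⊃ x_2) = 1/2 ∧ 1/2 = 1/2
¬x_1 = ¬5/6 = 0
x_2 ≡ x_1 = 1/2 ≡ 5/6 = 1/2
¬x_1 ⊃ (x_2 ≡ x_1) = 0 ⊃ 1/2 = 1
((x_2 ≡ x_1) ∧ (x_1 ⊃ x_2)) ⊃ (¬x_1 ⊃ (x_2 ≡ x_1)) = 1/2 ⊃ 1 = 1
x_2 ⊃ x_2 = 1/2 ⊃ 1/2 = 1
x_2 ⊃ (x_2 ⊃ x_2) = 1/2 ⊃ 1 = 1
x_2 ⊃ x_1 = 1/2 ⊃ 5/6 = 1
(x_2 ⊃ (x_2 ⊃ x_2)) ≡ (x_2 ⊃ x_1) = 1 ≡ 1 = 1
¬((x_2 ⊃ (x_2 ⊃ x_2)) ≡ (x_2 ⊃ x_1)) = ¬1 = 0
(((x_2 ≡ x_1) ∧ (x_1 ⊃ x_2)) ⊃ (¬x_1 ⊃ (x_2 ≡ x_1))) ≡ ¬((x_2 ⊃ (x_2 ⊃ x_2)) ≡ (x_2 ⊃ x_1)) = 1 ≡ 0 = 0
(¬(¬x_2 ∧ ¬(x_1 ⊃ x_1)) ∧ ((x_2 ∨ (x_2 ⊃ x_1)) ∨ (x_1 ≡ x_1))) ⊃ ((((x_2 ≡ x_1) ∧ (x_1 ⊃ x_2)) ⊃ (¬x_1 ⊃ (x_2 ≡ x_1))) ≡ ¬((x_2 ⊃ (x_2 ⊃ x_2)) ≡ (x_2 ⊃ x_1))) = 1 ⊃ 0 = 0
((((x_2 ⊃ (x_2 ∧ x_2)) ⊃ ¬(x_1 ⊃ x_2)) ≡ ((¬x_2 ⊃ (x_1 ⊃ x_2)) ⊃ (x_1 ⊃ x_1))) ∧ (¬¬((x_2 ∧ x_2) ∧ (x_1 ≡ x_2)) ⊃ ¬(x_2 ⊃ (x_1 ∨ x_2)))) ∧ ((¬(¬x_2 ∧ ¬(x_1 ⊃ x_1)) ∧ ((x_2 ∨ (x_2 ⊃ x_1)) ∨ (x_1 ≡ x_1))) ⊃ ((((x_2 ≡ x_1) ∧ (x_1 ⊃ x_2)) ⊃ (¬x_1 ⊃ (x_2 ≡ x_1))) ≡ ¬((x_2 ⊃ (x_2 ⊃ x_2)) ≡ (x_2 ⊃ x_1)))) = 0 ∧ 0 = 0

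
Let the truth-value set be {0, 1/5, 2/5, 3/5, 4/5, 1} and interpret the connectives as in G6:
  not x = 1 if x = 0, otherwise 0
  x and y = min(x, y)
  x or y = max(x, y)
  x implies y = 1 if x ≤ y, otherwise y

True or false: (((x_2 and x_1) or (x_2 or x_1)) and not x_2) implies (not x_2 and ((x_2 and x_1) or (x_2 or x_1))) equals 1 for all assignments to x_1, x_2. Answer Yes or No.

At x_1 = 2/5, x_2 = 2/5, for instance:
x_2 and x_1 = 2/5 and 2/5 = 2/5
x_2 or x_1 = 2/5 or 2/5 = 2/5
(x_2 and x_1) or (x_2 or x_1) = 2/5 or 2/5 = 2/5
not x_2 = not 2/5 = 0
((x_2 and x_1) or (x_2 or x_1)) and not x_2 = 2/5 and 0 = 0
not x_2 and ((x_2 and x_1) or (x_2 or x_1)) = 0 and 2/5 = 0
(((x_2 and x_1) or (x_2 or x_1)) and not x_2) implies (not x_2 and ((x_2 and x_1) or (x_2 or x_1))) = 0 implies 0 = 1
and checking the remaining 35 assignments likewise gives ≥ 1 in every case.

Yes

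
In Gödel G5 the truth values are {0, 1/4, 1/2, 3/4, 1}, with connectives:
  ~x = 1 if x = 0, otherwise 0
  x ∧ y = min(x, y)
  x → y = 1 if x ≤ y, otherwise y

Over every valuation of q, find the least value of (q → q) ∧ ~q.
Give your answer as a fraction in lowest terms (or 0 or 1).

0

Take q = 1/4:
q → q = 1/4 → 1/4 = 1
~q = ~1/4 = 0
(q → q) ∧ ~q = 1 ∧ 0 = 0
No assignment yields a value below 0, so this is the minimum.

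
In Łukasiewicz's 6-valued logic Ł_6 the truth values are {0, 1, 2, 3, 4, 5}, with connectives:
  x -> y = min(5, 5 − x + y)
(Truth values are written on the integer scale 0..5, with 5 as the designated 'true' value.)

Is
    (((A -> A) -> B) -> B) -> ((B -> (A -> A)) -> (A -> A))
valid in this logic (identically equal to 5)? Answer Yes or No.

At A = 2, B = 1, for instance:
A -> A = 2 -> 2 = 5
(A -> A) -> B = 5 -> 1 = 1
((A -> A) -> B) -> B = 1 -> 1 = 5
B -> (A -> A) = 1 -> 5 = 5
(B -> (A -> A)) -> (A -> A) = 5 -> 5 = 5
(((A -> A) -> B) -> B) -> ((B -> (A -> A)) -> (A -> A)) = 5 -> 5 = 5
and checking the remaining 35 assignments likewise gives ≥ 5 in every case.

Yes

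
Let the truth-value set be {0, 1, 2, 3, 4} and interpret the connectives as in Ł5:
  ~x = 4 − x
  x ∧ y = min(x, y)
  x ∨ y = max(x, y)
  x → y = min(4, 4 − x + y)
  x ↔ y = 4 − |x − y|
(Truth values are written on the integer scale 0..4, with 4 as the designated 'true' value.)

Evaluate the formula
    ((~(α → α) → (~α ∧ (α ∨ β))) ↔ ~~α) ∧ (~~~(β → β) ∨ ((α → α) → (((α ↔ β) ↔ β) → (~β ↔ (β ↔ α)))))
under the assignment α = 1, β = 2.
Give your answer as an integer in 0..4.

α → α = 1 → 1 = 4
~(α → α) = ~4 = 0
~α = ~1 = 3
α ∨ β = 1 ∨ 2 = 2
~α ∧ (α ∨ β) = 3 ∧ 2 = 2
~(α → α) → (~α ∧ (α ∨ β)) = 0 → 2 = 4
~α = ~1 = 3
~~α = ~3 = 1
(~(α → α) → (~α ∧ (α ∨ β))) ↔ ~~α = 4 ↔ 1 = 1
β → β = 2 → 2 = 4
~(β → β) = ~4 = 0
~~(β → β) = ~0 = 4
~~~(β → β) = ~4 = 0
α → α = 1 → 1 = 4
α ↔ β = 1 ↔ 2 = 3
(α ↔ β) ↔ β = 3 ↔ 2 = 3
~β = ~2 = 2
β ↔ α = 2 ↔ 1 = 3
~β ↔ (β ↔ α) = 2 ↔ 3 = 3
((α ↔ β) ↔ β) → (~β ↔ (β ↔ α)) = 3 → 3 = 4
(α → α) → (((α ↔ β) ↔ β) → (~β ↔ (β ↔ α))) = 4 → 4 = 4
~~~(β → β) ∨ ((α → α) → (((α ↔ β) ↔ β) → (~β ↔ (β ↔ α)))) = 0 ∨ 4 = 4
((~(α → α) → (~α ∧ (α ∨ β))) ↔ ~~α) ∧ (~~~(β → β) ∨ ((α → α) → (((α ↔ β) ↔ β) → (~β ↔ (β ↔ α))))) = 1 ∧ 4 = 1

1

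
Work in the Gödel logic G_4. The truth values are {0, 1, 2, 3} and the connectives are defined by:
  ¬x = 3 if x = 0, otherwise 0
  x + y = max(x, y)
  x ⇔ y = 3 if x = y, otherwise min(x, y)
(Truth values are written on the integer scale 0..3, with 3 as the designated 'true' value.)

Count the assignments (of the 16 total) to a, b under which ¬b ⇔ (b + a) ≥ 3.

1

a = 0, b = 0 ↦ 0  <
a = 0, b = 1 ↦ 0  <
a = 0, b = 2 ↦ 0  <
a = 0, b = 3 ↦ 0  <
a = 1, b = 0 ↦ 1  <
a = 1, b = 1 ↦ 0  <
a = 1, b = 2 ↦ 0  <
a = 1, b = 3 ↦ 0  <
a = 2, b = 0 ↦ 2  <
a = 2, b = 1 ↦ 0  <
a = 2, b = 2 ↦ 0  <
a = 2, b = 3 ↦ 0  <
a = 3, b = 0 ↦ 3  ≥
a = 3, b = 1 ↦ 0  <
a = 3, b = 2 ↦ 0  <
a = 3, b = 3 ↦ 0  <
So 1 of the 16 assignments meets the threshold.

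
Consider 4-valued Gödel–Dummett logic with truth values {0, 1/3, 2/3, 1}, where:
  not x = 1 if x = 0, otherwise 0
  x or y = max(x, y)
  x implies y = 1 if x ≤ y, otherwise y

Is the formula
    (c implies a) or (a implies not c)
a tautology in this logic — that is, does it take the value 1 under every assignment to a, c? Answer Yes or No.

No

Counterexample: take a = 1/3, c = 2/3.
c implies a = 2/3 implies 1/3 = 1/3
not c = not 2/3 = 0
a implies not c = 1/3 implies 0 = 0
(c implies a) or (a implies not c) = 1/3 or 0 = 1/3
This gives 1/3 ≠ 1.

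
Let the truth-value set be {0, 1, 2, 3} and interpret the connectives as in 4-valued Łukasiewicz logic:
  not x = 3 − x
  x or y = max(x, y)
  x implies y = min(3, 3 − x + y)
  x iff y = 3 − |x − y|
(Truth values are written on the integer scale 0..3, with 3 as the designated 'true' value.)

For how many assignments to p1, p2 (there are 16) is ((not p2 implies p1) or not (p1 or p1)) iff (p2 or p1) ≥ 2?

p1 = 0, p2 = 0 ↦ 0  <
p1 = 0, p2 = 1 ↦ 1  <
p1 = 0, p2 = 2 ↦ 2  ≥
p1 = 0, p2 = 3 ↦ 3  ≥
p1 = 1, p2 = 0 ↦ 2  ≥
p1 = 1, p2 = 1 ↦ 2  ≥
p1 = 1, p2 = 2 ↦ 2  ≥
p1 = 1, p2 = 3 ↦ 3  ≥
p1 = 2, p2 = 0 ↦ 3  ≥
p1 = 2, p2 = 1 ↦ 2  ≥
p1 = 2, p2 = 2 ↦ 2  ≥
p1 = 2, p2 = 3 ↦ 3  ≥
p1 = 3, p2 = 0 ↦ 3  ≥
p1 = 3, p2 = 1 ↦ 3  ≥
p1 = 3, p2 = 2 ↦ 3  ≥
p1 = 3, p2 = 3 ↦ 3  ≥
So 14 of the 16 assignments meet the threshold.

14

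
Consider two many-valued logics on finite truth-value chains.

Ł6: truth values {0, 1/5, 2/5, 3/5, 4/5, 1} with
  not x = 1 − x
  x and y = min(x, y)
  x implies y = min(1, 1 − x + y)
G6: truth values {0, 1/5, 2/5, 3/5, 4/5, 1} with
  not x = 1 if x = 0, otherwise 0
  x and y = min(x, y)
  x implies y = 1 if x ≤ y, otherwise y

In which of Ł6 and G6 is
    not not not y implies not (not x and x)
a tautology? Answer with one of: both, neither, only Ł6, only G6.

only G6

In Ł6: at x = 1/5, y = 0 the value is 4/5 — not a tautology.
In G6: every assignment gives 1 — tautology.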